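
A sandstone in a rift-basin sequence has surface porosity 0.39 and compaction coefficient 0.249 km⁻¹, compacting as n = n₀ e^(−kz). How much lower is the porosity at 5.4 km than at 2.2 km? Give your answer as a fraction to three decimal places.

n(2.2) = 0.39·e^(−0.249×2.2) = 0.2255
n(5.4) = 0.39·e^(−0.249×5.4) = 0.1017
Δn = 0.2255 − 0.1017 = 0.1239

0.124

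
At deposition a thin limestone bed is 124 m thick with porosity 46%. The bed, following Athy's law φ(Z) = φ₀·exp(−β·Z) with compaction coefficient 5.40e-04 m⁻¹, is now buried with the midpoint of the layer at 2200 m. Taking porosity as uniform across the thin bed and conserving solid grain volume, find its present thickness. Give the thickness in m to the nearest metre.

78 m

Working in km (1 km = 1000 m; β in km⁻¹ = β in m⁻¹ × 1000):
Porosity at 2.2 km: φ = 0.46·exp(−0.54×2.2) = 0.1402
Solid-volume conservation: h(1−φ) = h₀(1−φ₀) ⇒ h = h₀·(1−φ₀)/(1−φ)
h = 0.124 × (1 − 0.46)/(1 − 0.1402) = 0.124 × 0.6281 = 0.0779 km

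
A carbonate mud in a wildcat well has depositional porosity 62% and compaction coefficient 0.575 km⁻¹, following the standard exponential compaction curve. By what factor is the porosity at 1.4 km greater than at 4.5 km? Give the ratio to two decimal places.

n(z₁)/n(z₂) = e^(−β·z₁)/e^(−β·z₂) = e^{β(z₂−z₁)}
= exp(0.575 × 3.1) = exp(1.782) = 5.9447

5.94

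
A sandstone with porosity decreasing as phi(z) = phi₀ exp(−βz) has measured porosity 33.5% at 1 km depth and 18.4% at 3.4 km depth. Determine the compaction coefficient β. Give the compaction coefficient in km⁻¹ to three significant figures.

0.250 km⁻¹

Athy: phi(z) = phi₀ e^(−βz) ⇒ phi₁/phi₂ = e^{β(z₂−z₁)} ⇒ β = ln(phi₁/phi₂)/(z₂−z₁)
β = ln(0.335/0.184) / (3.4 − 1) = ln(1.821) / 2.4 = 0.5992 / 2.4 = 0.2497 km⁻¹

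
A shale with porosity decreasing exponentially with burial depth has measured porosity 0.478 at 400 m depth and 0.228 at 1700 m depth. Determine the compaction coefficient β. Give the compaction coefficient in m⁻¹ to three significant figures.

0.000569 m⁻¹

Working in km (1 km = 1000 m; β in km⁻¹ = β in m⁻¹ × 1000):
Athy: phi(Z) = phi₀ e^(−βZ) ⇒ phi₁/phi₂ = e^{β(Z₂−Z₁)} ⇒ β = ln(phi₁/phi₂)/(Z₂−Z₁)
β = ln(0.478/0.228) / (1.7 − 0.4) = ln(2.096) / 1.3 = 0.7403 / 1.3 = 0.5694 km⁻¹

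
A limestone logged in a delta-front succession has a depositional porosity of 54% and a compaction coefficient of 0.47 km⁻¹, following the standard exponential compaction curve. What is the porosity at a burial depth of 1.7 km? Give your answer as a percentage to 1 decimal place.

phi = phi₀·exp(−c·d) = 0.54 × exp(−0.47 × 1.7) = 0.54 × exp(−0.799)
  = 0.54 × 0.4498 = 0.2429

24.3%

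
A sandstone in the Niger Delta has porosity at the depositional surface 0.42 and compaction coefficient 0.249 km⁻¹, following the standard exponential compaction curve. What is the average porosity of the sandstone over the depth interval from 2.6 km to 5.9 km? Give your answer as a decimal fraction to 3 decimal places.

0.150

⟨φ⟩ = (1/(z₂−z₁)) ∫ φ₀ e^(−βz) dz = φ₀·(e^(−β·z₁) − e^(−β·z₂)) / (β·(z₂−z₁))
e^(−0.249×2.6) = 0.5234; e^(−0.249×5.9) = 0.2301
⟨φ⟩ = 0.42 × (0.5234 − 0.2301) / (0.249 × 3.3) = 0.42 × 0.3569 = 0.1499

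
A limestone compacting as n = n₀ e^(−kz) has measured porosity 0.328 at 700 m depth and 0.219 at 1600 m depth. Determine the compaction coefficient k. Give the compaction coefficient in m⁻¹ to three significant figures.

Working in km (1 km = 1000 m; k in km⁻¹ = k in m⁻¹ × 1000):
Athy: n(z) = n₀ e^(−kz) ⇒ n₁/n₂ = e^{k(z₂−z₁)} ⇒ k = ln(n₁/n₂)/(z₂−z₁)
k = ln(0.328/0.219) / (1.6 − 0.7) = ln(1.498) / 0.9 = 0.4039 / 0.9 = 0.4488 km⁻¹

0.000449 m⁻¹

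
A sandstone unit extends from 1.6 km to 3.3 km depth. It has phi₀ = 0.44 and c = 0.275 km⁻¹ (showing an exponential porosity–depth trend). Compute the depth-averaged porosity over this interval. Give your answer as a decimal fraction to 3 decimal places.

0.226

⟨phi⟩ = (1/(z₂−z₁)) ∫ phi₀ e^(−cz) dz = phi₀·(e^(−c·z₁) − e^(−c·z₂)) / (c·(z₂−z₁))
e^(−0.275×1.6) = 0.6440; e^(−0.275×3.3) = 0.4035
⟨phi⟩ = 0.44 × (0.6440 − 0.4035) / (0.275 × 1.7) = 0.44 × 0.5144 = 0.2264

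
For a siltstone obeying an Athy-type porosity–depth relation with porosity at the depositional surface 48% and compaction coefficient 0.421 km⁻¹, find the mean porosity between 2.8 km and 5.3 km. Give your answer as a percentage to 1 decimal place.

⟨φ⟩ = (1/(d₂−d₁)) ∫ φ₀ e^(−βd) dd = φ₀·(e^(−β·d₁) − e^(−β·d₂)) / (β·(d₂−d₁))
e^(−0.421×2.8) = 0.3076; e^(−0.421×5.3) = 0.1074
⟨φ⟩ = 0.48 × (0.3076 − 0.1074) / (0.421 × 2.5) = 0.48 × 0.1903 = 0.0913

9.1%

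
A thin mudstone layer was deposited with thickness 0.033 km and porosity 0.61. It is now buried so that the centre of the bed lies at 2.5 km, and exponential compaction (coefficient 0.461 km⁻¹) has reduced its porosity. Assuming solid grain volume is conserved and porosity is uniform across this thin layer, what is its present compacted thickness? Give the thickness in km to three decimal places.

0.016 km

Porosity at 2.5 km: phi = 0.61·exp(−0.461×2.5) = 0.1927
Solid-volume conservation: h(1−phi) = h₀(1−phi₀) ⇒ h = h₀·(1−phi₀)/(1−phi)
h = 0.033 × (1 − 0.61)/(1 − 0.1927) = 0.033 × 0.4831 = 0.0159 km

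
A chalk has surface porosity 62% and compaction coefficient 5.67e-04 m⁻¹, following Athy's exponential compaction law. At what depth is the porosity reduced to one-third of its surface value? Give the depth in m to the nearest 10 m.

1940 m

Working in km (1 km = 1000 m; k in km⁻¹ = k in m⁻¹ × 1000):
n/n₀ = 1/3 ⇒ exp(−k·z) = 1/3 ⇒ z = ln(3) / k
z = 1.0986 / 0.567 = 1.938 km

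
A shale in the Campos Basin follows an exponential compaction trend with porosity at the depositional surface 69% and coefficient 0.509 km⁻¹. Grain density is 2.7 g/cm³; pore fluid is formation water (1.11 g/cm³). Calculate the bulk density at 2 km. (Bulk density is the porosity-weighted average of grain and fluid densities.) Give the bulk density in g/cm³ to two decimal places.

2.30 g/cm³

Porosity at depth: n = 0.69·exp(−0.509×2) = 0.69×0.3613 = 0.2493
Bulk density: ρ_b = (1−n)ρ_g + n·ρ_f = 0.7507×2.7 + 0.2493×1.11
       = 2.027 + 0.277 = 2.304 g/cm³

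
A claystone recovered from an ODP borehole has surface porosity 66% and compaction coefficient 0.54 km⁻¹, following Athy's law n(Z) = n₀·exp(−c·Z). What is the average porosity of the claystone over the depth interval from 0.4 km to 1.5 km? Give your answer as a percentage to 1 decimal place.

40.1%

⟨n⟩ = (1/(Z₂−Z₁)) ∫ n₀ e^(−cZ) dZ = n₀·(e^(−c·Z₁) − e^(−c·Z₂)) / (c·(Z₂−Z₁))
e^(−0.54×0.4) = 0.8057; e^(−0.54×1.5) = 0.4449
⟨n⟩ = 0.66 × (0.8057 − 0.4449) / (0.54 × 1.1) = 0.66 × 0.6075 = 0.4010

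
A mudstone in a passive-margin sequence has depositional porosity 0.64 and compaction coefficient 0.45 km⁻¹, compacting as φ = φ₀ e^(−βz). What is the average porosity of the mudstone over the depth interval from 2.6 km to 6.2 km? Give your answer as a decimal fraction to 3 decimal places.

0.098

⟨φ⟩ = (1/(z₂−z₁)) ∫ φ₀ e^(−βz) dz = φ₀·(e^(−β·z₁) − e^(−β·z₂)) / (β·(z₂−z₁))
e^(−0.45×2.6) = 0.3104; e^(−0.45×6.2) = 0.0614
⟨φ⟩ = 0.64 × (0.3104 − 0.0614) / (0.45 × 3.6) = 0.64 × 0.1537 = 0.0983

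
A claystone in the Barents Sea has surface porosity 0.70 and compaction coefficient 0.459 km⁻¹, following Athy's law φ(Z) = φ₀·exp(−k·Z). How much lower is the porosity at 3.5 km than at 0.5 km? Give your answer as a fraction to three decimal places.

φ(0.5) = 0.7·e^(−0.459×0.5) = 0.5565
φ(3.5) = 0.7·e^(−0.459×3.5) = 0.1404
Δφ = 0.5565 − 0.1404 = 0.4160

0.416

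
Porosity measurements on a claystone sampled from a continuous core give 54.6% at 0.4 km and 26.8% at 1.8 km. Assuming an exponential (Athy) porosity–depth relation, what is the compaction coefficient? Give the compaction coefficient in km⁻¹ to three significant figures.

0.508 km⁻¹

Athy: φ(d) = φ₀ e^(−βd) ⇒ φ₁/φ₂ = e^{β(d₂−d₁)} ⇒ β = ln(φ₁/φ₂)/(d₂−d₁)
β = ln(0.546/0.268) / (1.8 − 0.4) = ln(2.037) / 1.4 = 0.7116 / 1.4 = 0.5083 km⁻¹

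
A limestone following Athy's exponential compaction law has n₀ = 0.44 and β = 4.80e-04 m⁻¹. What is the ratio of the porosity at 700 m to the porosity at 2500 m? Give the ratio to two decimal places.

Working in km (1 km = 1000 m; β in km⁻¹ = β in m⁻¹ × 1000):
n(Z₁)/n(Z₂) = e^(−β·Z₁)/e^(−β·Z₂) = e^{β(Z₂−Z₁)}
= exp(0.48 × 1.8) = exp(0.864) = 2.3726

2.37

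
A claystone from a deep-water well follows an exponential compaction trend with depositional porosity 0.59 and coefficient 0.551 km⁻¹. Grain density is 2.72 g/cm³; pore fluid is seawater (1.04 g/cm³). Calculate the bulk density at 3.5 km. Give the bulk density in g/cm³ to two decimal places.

2.58 g/cm³

Porosity at depth: φ = 0.59·exp(−0.551×3.5) = 0.59×0.1454 = 0.0858
Bulk density: ρ_b = (1−φ)ρ_g + φ·ρ_f = 0.9142×2.72 + 0.0858×1.04
       = 2.487 + 0.089 = 2.576 g/cm³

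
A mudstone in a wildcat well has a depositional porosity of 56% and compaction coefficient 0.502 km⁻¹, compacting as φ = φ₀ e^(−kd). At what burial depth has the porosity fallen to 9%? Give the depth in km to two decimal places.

Invert Athy's law: d = ln(φ₀/φ) / k
d = ln(0.56/0.09) / 0.502 = ln(6.222) / 0.502 = 1.8281 / 0.502 = 3.642 km

3.64 km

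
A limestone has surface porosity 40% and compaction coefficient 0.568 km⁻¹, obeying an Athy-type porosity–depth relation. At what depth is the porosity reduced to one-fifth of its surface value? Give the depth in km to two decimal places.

2.83 km

n/n₀ = 1/5 ⇒ exp(−β·z) = 1/5 ⇒ z = ln(5) / β
z = 1.6094 / 0.568 = 2.834 km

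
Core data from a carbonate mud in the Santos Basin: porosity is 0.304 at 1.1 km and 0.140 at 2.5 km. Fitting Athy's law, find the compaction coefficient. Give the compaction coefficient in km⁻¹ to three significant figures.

Athy: φ(z) = φ₀ e^(−βz) ⇒ φ₁/φ₂ = e^{β(z₂−z₁)} ⇒ β = ln(φ₁/φ₂)/(z₂−z₁)
β = ln(0.304/0.14) / (2.5 − 1.1) = ln(2.171) / 1.4 = 0.7754 / 1.4 = 0.5538 km⁻¹

0.554 km⁻¹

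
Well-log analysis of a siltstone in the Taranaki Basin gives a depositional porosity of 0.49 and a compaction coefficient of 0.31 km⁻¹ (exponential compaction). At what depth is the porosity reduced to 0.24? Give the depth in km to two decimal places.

2.30 km

Invert Athy's law: z = ln(n₀/n) / β
z = ln(0.49/0.24) / 0.31 = ln(2.042) / 0.31 = 0.7138 / 0.31 = 2.302 km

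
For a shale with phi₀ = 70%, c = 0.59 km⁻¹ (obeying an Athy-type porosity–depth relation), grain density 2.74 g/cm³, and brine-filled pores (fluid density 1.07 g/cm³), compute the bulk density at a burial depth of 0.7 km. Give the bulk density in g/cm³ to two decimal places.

Porosity at depth: phi = 0.7·exp(−0.59×0.7) = 0.7×0.6617 = 0.4632
Bulk density: ρ_b = (1−phi)ρ_g + phi·ρ_f = 0.5368×2.74 + 0.4632×1.07
       = 1.471 + 0.496 = 1.967 g/cm³

1.97 g/cm³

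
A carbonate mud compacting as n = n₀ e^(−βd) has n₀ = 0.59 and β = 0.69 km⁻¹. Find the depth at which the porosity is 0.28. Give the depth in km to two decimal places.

1.08 km

Invert Athy's law: d = ln(n₀/n) / β
d = ln(0.59/0.28) / 0.69 = ln(2.107) / 0.69 = 0.7453 / 0.69 = 1.080 km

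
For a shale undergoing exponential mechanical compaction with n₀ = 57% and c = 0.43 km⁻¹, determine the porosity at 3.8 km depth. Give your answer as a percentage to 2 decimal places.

n = n₀·exp(−c·z) = 0.57 × exp(−0.43 × 3.8) = 0.57 × exp(−1.634)
  = 0.57 × 0.1951 = 0.1112

11.12%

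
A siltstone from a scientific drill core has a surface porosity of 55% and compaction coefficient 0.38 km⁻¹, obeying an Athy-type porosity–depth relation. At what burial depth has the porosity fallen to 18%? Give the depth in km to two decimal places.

2.94 km

Invert Athy's law: d = ln(n₀/n) / k
d = ln(0.55/0.18) / 0.38 = ln(3.056) / 0.38 = 1.1170 / 0.38 = 2.939 km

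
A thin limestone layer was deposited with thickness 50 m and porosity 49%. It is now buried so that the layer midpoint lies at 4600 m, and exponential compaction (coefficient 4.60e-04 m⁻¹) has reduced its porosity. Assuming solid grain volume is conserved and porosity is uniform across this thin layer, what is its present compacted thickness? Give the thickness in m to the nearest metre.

27 m

Working in km (1 km = 1000 m; c in km⁻¹ = c in m⁻¹ × 1000):
Porosity at 4.6 km: φ = 0.49·exp(−0.46×4.6) = 0.0591
Solid-volume conservation: h(1−φ) = h₀(1−φ₀) ⇒ h = h₀·(1−φ₀)/(1−φ)
h = 0.05 × (1 − 0.49)/(1 − 0.0591) = 0.05 × 0.5420 = 0.0271 km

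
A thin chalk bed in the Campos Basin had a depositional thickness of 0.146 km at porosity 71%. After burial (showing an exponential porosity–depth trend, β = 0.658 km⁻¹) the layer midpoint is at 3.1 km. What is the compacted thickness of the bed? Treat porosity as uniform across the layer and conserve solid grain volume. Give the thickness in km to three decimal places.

0.047 km

Porosity at 3.1 km: phi = 0.71·exp(−0.658×3.1) = 0.0923
Solid-volume conservation: h(1−phi) = h₀(1−phi₀) ⇒ h = h₀·(1−phi₀)/(1−phi)
h = 0.146 × (1 − 0.71)/(1 − 0.0923) = 0.146 × 0.3195 = 0.0466 km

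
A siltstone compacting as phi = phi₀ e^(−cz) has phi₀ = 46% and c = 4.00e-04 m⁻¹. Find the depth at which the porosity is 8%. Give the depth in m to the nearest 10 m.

4370 m

Working in km (1 km = 1000 m; c in km⁻¹ = c in m⁻¹ × 1000):
Invert Athy's law: z = ln(phi₀/phi) / c
z = ln(0.46/0.08) / 0.4 = ln(5.75) / 0.4 = 1.7492 / 0.4 = 4.373 km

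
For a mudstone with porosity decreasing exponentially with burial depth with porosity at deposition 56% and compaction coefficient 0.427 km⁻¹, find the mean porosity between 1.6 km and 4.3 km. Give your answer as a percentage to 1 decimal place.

16.8%

⟨phi⟩ = (1/(d₂−d₁)) ∫ phi₀ e^(−kd) dd = phi₀·(e^(−k·d₁) − e^(−k·d₂)) / (k·(d₂−d₁))
e^(−0.427×1.6) = 0.5050; e^(−0.427×4.3) = 0.1594
⟨phi⟩ = 0.56 × (0.5050 − 0.1594) / (0.427 × 2.7) = 0.56 × 0.2997 = 0.1678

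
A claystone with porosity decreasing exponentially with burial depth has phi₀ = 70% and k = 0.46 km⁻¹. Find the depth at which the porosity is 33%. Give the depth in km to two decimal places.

1.63 km

Invert Athy's law: Z = ln(phi₀/phi) / k
Z = ln(0.7/0.33) / 0.46 = ln(2.121) / 0.46 = 0.7520 / 0.46 = 1.635 km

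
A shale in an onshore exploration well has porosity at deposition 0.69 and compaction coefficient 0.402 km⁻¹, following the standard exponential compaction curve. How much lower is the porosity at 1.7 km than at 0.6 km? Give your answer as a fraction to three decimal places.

0.194

phi(0.6) = 0.69·e^(−0.402×0.6) = 0.5421
phi(1.7) = 0.69·e^(−0.402×1.7) = 0.3484
Δphi = 0.5421 − 0.3484 = 0.1937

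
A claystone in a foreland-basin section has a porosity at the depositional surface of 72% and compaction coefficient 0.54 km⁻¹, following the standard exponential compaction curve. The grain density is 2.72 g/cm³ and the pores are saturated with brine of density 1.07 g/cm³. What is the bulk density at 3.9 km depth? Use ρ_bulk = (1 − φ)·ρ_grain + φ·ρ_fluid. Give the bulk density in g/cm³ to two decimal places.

Porosity at depth: phi = 0.72·exp(−0.54×3.9) = 0.72×0.1217 = 0.0876
Bulk density: ρ_b = (1−phi)ρ_g + phi·ρ_f = 0.9124×2.72 + 0.0876×1.07
       = 2.482 + 0.094 = 2.575 g/cm³

2.58 g/cm³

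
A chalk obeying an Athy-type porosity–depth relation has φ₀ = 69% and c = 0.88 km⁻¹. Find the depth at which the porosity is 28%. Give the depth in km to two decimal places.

Invert Athy's law: d = ln(φ₀/φ) / c
d = ln(0.69/0.28) / 0.88 = ln(2.464) / 0.88 = 0.9019 / 0.88 = 1.025 km

1.02 km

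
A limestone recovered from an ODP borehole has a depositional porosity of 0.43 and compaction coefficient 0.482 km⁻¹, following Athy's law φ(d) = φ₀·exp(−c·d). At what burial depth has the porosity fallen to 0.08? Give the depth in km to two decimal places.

3.49 km

Invert Athy's law: d = ln(φ₀/φ) / c
d = ln(0.43/0.08) / 0.482 = ln(5.375) / 0.482 = 1.6818 / 0.482 = 3.489 km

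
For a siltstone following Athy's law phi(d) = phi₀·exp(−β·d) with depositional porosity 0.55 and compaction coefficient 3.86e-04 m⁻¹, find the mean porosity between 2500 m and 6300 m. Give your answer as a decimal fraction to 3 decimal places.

Working in km (1 km = 1000 m; β in km⁻¹ = β in m⁻¹ × 1000):
⟨phi⟩ = (1/(d₂−d₁)) ∫ phi₀ e^(−βd) dd = phi₀·(e^(−β·d₁) − e^(−β·d₂)) / (β·(d₂−d₁))
e^(−0.386×2.5) = 0.3810; e^(−0.386×6.3) = 0.0879
⟨phi⟩ = 0.55 × (0.3810 − 0.0879) / (0.386 × 3.8) = 0.55 × 0.1998 = 0.1099

0.110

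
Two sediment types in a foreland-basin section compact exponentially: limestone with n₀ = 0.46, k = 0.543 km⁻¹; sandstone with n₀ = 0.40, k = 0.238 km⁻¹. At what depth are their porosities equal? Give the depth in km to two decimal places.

0.46 km

Set n₀ₐ e^(−kₐd) = n₀ᵦ e^(−kᵦd) ⇒ ln(n₀ₐ/n₀ᵦ) = (kₐ − kᵦ)·d
d = ln(0.46/0.4) / (0.543 − 0.238) = 0.1398 / 0.305 = 0.458 km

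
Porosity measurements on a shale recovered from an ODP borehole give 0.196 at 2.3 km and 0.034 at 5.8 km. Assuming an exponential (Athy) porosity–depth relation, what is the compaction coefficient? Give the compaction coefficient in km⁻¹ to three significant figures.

Athy: phi(z) = phi₀ e^(−cz) ⇒ phi₁/phi₂ = e^{c(z₂−z₁)} ⇒ c = ln(phi₁/phi₂)/(z₂−z₁)
c = ln(0.196/0.034) / (5.8 − 2.3) = ln(5.765) / 3.5 = 1.7518 / 3.5 = 0.5005 km⁻¹

0.501 km⁻¹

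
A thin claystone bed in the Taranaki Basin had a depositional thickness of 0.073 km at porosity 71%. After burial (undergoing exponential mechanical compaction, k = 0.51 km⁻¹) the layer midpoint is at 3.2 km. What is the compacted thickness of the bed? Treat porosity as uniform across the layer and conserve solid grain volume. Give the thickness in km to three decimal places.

0.025 km

Porosity at 3.2 km: n = 0.71·exp(−0.51×3.2) = 0.1388
Solid-volume conservation: h(1−n) = h₀(1−n₀) ⇒ h = h₀·(1−n₀)/(1−n)
h = 0.073 × (1 − 0.71)/(1 − 0.1388) = 0.073 × 0.3368 = 0.0246 km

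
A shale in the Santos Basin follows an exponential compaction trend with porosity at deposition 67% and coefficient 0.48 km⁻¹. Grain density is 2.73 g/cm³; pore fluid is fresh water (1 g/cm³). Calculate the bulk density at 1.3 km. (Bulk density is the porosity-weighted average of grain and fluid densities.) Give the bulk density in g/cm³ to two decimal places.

Porosity at depth: n = 0.67·exp(−0.48×1.3) = 0.67×0.5358 = 0.3590
Bulk density: ρ_b = (1−n)ρ_g + n·ρ_f = 0.6410×2.73 + 0.3590×1
       = 1.750 + 0.359 = 2.109 g/cm³

2.11 g/cm³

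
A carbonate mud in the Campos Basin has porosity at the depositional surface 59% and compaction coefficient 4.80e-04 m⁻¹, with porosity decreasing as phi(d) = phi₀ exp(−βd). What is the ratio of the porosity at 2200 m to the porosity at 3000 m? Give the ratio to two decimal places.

1.47

Working in km (1 km = 1000 m; β in km⁻¹ = β in m⁻¹ × 1000):
phi(d₁)/phi(d₂) = e^(−β·d₁)/e^(−β·d₂) = e^{β(d₂−d₁)}
= exp(0.48 × 0.8) = exp(0.384) = 1.4681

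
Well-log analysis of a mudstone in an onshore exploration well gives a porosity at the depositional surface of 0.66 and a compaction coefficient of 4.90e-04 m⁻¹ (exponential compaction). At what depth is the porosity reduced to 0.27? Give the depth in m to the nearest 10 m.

Working in km (1 km = 1000 m; β in km⁻¹ = β in m⁻¹ × 1000):
Invert Athy's law: Z = ln(phi₀/phi) / β
Z = ln(0.66/0.27) / 0.49 = ln(2.444) / 0.49 = 0.8938 / 0.49 = 1.824 km

1820 m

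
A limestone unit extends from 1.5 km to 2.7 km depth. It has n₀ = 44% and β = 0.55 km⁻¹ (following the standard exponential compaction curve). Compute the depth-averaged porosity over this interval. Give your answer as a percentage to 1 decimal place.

14.1%

⟨n⟩ = (1/(Z₂−Z₁)) ∫ n₀ e^(−βZ) dZ = n₀·(e^(−β·Z₁) − e^(−β·Z₂)) / (β·(Z₂−Z₁))
e^(−0.55×1.5) = 0.4382; e^(−0.55×2.7) = 0.2265
⟨n⟩ = 0.44 × (0.4382 − 0.2265) / (0.55 × 1.2) = 0.44 × 0.3208 = 0.1412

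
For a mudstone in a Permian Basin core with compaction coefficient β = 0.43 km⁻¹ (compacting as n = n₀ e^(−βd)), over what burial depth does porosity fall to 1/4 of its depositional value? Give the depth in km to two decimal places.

3.22 km

n/n₀ = 1/4 ⇒ exp(−β·d) = 1/4 ⇒ d = ln(4) / β
d = 1.3863 / 0.43 = 3.224 km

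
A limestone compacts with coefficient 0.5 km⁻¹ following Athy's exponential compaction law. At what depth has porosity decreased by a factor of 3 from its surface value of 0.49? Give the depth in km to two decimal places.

n/n₀ = 1/3 ⇒ exp(−c·Z) = 1/3 ⇒ Z = ln(3) / c
Z = 1.0986 / 0.5 = 2.197 km

2.20 km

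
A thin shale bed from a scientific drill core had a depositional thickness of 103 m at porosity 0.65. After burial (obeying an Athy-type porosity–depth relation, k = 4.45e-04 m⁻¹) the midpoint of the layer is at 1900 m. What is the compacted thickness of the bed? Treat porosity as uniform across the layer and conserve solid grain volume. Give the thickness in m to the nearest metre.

Working in km (1 km = 1000 m; k in km⁻¹ = k in m⁻¹ × 1000):
Porosity at 1.9 km: phi = 0.65·exp(−0.445×1.9) = 0.2791
Solid-volume conservation: h(1−phi) = h₀(1−phi₀) ⇒ h = h₀·(1−phi₀)/(1−phi)
h = 0.103 × (1 − 0.65)/(1 − 0.2791) = 0.103 × 0.4855 = 0.0500 km

50 m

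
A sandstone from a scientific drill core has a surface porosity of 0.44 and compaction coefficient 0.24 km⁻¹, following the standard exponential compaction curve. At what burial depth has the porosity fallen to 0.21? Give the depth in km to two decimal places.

Invert Athy's law: d = ln(n₀/n) / β
d = ln(0.44/0.21) / 0.24 = ln(2.095) / 0.24 = 0.7397 / 0.24 = 3.082 km

3.08 km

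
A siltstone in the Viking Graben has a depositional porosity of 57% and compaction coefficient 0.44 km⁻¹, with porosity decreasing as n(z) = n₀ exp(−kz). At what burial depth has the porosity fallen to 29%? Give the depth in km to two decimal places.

1.54 km

Invert Athy's law: z = ln(n₀/n) / k
z = ln(0.57/0.29) / 0.44 = ln(1.966) / 0.44 = 0.6758 / 0.44 = 1.536 km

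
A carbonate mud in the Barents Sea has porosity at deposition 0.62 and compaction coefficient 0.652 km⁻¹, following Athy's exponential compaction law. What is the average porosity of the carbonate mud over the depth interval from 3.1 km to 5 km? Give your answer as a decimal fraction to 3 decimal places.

⟨phi⟩ = (1/(Z₂−Z₁)) ∫ phi₀ e^(−βZ) dZ = phi₀·(e^(−β·Z₁) − e^(−β·Z₂)) / (β·(Z₂−Z₁))
e^(−0.652×3.1) = 0.1325; e^(−0.652×5) = 0.0384
⟨phi⟩ = 0.62 × (0.1325 − 0.0384) / (0.652 × 1.9) = 0.62 × 0.0760 = 0.0471

0.047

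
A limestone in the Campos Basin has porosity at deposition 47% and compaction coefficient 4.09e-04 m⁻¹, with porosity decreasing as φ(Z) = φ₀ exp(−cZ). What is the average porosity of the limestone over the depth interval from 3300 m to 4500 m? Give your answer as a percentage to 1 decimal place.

9.6%

Working in km (1 km = 1000 m; c in km⁻¹ = c in m⁻¹ × 1000):
⟨φ⟩ = (1/(Z₂−Z₁)) ∫ φ₀ e^(−cZ) dZ = φ₀·(e^(−c·Z₁) − e^(−c·Z₂)) / (c·(Z₂−Z₁))
e^(−0.409×3.3) = 0.2593; e^(−0.409×4.5) = 0.1587
⟨φ⟩ = 0.47 × (0.2593 − 0.1587) / (0.409 × 1.2) = 0.47 × 0.2049 = 0.0963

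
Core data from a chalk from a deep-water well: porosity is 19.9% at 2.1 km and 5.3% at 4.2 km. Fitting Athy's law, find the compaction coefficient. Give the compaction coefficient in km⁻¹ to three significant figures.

0.630 km⁻¹

Athy: n(d) = n₀ e^(−cd) ⇒ n₁/n₂ = e^{c(d₂−d₁)} ⇒ c = ln(n₁/n₂)/(d₂−d₁)
c = ln(0.199/0.053) / (4.2 − 2.1) = ln(3.755) / 2.1 = 1.3230 / 2.1 = 0.63 km⁻¹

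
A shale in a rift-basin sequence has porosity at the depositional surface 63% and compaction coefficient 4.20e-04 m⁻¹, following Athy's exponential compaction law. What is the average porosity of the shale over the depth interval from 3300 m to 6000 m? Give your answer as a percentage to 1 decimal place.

9.4%

Working in km (1 km = 1000 m; β in km⁻¹ = β in m⁻¹ × 1000):
⟨n⟩ = (1/(d₂−d₁)) ∫ n₀ e^(−βd) dd = n₀·(e^(−β·d₁) − e^(−β·d₂)) / (β·(d₂−d₁))
e^(−0.42×3.3) = 0.2501; e^(−0.42×6) = 0.0805
⟨n⟩ = 0.63 × (0.2501 − 0.0805) / (0.42 × 2.7) = 0.63 × 0.1496 = 0.0942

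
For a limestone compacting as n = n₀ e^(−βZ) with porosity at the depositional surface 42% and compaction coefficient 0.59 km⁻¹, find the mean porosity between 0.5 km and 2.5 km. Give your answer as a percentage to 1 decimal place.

18.4%

⟨n⟩ = (1/(Z₂−Z₁)) ∫ n₀ e^(−βZ) dZ = n₀·(e^(−β·Z₁) − e^(−β·Z₂)) / (β·(Z₂−Z₁))
e^(−0.59×0.5) = 0.7445; e^(−0.59×2.5) = 0.2288
⟨n⟩ = 0.42 × (0.7445 − 0.2288) / (0.59 × 2) = 0.42 × 0.4371 = 0.1836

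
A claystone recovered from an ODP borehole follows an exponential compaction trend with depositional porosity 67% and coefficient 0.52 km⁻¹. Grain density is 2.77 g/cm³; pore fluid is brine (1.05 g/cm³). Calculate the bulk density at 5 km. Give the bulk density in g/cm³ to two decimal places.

2.68 g/cm³

Porosity at depth: n = 0.67·exp(−0.52×5) = 0.67×0.0743 = 0.0498
Bulk density: ρ_b = (1−n)ρ_g + n·ρ_f = 0.9502×2.77 + 0.0498×1.05
       = 2.632 + 0.052 = 2.684 g/cm³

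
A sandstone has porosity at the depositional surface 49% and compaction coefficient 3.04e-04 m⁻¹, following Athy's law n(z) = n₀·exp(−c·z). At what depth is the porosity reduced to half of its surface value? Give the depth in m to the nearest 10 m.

2280 m

Working in km (1 km = 1000 m; c in km⁻¹ = c in m⁻¹ × 1000):
n/n₀ = 1/2 ⇒ exp(−c·z) = 1/2 ⇒ z = ln(2) / c
z = 0.6931 / 0.304 = 2.280 km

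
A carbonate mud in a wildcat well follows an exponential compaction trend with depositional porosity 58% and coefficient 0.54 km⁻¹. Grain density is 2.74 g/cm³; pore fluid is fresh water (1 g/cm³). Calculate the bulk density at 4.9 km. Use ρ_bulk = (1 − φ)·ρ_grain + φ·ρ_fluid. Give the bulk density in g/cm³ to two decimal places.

Porosity at depth: n = 0.58·exp(−0.54×4.9) = 0.58×0.0709 = 0.0411
Bulk density: ρ_b = (1−n)ρ_g + n·ρ_f = 0.9589×2.74 + 0.0411×1
       = 2.627 + 0.041 = 2.668 g/cm³

2.67 g/cm³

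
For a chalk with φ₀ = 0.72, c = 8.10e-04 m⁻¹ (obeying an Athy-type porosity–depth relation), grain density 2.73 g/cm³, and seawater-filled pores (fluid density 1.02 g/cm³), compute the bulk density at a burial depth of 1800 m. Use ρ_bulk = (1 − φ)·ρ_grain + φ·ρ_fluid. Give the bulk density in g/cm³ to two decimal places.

Working in km (1 km = 1000 m; c in km⁻¹ = c in m⁻¹ × 1000):
Porosity at depth: φ = 0.72·exp(−0.81×1.8) = 0.72×0.2327 = 0.1675
Bulk density: ρ_b = (1−φ)ρ_g + φ·ρ_f = 0.8325×2.73 + 0.1675×1.02
       = 2.273 + 0.171 = 2.443 g/cm³

2.44 g/cm³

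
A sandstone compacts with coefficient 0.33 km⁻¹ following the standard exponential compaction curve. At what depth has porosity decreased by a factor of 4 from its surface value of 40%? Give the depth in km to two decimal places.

4.20 km

n/n₀ = 1/4 ⇒ exp(−k·z) = 1/4 ⇒ z = ln(4) / k
z = 1.3863 / 0.33 = 4.201 km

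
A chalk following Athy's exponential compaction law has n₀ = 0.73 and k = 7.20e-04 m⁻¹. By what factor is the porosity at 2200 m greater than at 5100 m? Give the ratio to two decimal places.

8.07

Working in km (1 km = 1000 m; k in km⁻¹ = k in m⁻¹ × 1000):
n(z₁)/n(z₂) = e^(−k·z₁)/e^(−k·z₂) = e^{k(z₂−z₁)}
= exp(0.72 × 2.9) = exp(2.088) = 8.0688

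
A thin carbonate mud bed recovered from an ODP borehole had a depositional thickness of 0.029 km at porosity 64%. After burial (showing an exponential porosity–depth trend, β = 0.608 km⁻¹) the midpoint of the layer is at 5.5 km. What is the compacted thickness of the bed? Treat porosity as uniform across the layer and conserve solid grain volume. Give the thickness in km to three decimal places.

Porosity at 5.5 km: phi = 0.64·exp(−0.608×5.5) = 0.0226
Solid-volume conservation: h(1−phi) = h₀(1−phi₀) ⇒ h = h₀·(1−phi₀)/(1−phi)
h = 0.029 × (1 − 0.64)/(1 − 0.0226) = 0.029 × 0.3683 = 0.0107 km

0.011 km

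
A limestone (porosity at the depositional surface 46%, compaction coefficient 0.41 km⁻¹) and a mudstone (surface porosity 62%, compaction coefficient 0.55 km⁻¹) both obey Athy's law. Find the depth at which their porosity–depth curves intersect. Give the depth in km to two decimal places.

Set φ₀ₐ e^(−βₐZ) = φ₀ᵦ e^(−βᵦZ) ⇒ ln(φ₀ₐ/φ₀ᵦ) = (βₐ − βᵦ)·Z
Z = ln(0.46/0.62) / (0.41 − 0.55) = -0.2985 / -0.14 = 2.132 km

2.13 km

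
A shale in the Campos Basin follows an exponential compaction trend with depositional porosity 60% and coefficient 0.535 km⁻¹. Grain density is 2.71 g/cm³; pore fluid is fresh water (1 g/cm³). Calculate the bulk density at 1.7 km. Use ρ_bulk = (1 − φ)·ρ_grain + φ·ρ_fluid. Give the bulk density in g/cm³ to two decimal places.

2.30 g/cm³

Porosity at depth: φ = 0.6·exp(−0.535×1.7) = 0.6×0.4027 = 0.2416
Bulk density: ρ_b = (1−φ)ρ_g + φ·ρ_f = 0.7584×2.71 + 0.2416×1
       = 2.055 + 0.242 = 2.297 g/cm³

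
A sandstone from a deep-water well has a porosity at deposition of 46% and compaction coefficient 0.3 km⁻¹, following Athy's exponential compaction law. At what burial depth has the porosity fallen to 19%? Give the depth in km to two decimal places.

2.95 km

Invert Athy's law: z = ln(φ₀/φ) / β
z = ln(0.46/0.19) / 0.3 = ln(2.421) / 0.3 = 0.8842 / 0.3 = 2.947 km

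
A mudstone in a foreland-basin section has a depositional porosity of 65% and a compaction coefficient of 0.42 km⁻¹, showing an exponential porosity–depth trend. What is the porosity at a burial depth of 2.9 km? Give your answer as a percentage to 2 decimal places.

19.23%

phi = phi₀·exp(−c·z) = 0.65 × exp(−0.42 × 2.9) = 0.65 × exp(−1.218)
  = 0.65 × 0.2958 = 0.1923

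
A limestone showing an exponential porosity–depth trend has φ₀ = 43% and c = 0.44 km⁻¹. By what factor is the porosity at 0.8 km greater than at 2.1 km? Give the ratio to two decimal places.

1.77

φ(d₁)/φ(d₂) = e^(−c·d₁)/e^(−c·d₂) = e^{c(d₂−d₁)}
= exp(0.44 × 1.3) = exp(0.572) = 1.7718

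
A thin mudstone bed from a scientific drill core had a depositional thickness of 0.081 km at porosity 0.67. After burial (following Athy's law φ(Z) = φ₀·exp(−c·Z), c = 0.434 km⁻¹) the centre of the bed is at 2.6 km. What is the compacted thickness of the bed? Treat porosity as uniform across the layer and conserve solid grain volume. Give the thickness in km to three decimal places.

0.034 km

Porosity at 2.6 km: φ = 0.67·exp(−0.434×2.6) = 0.2168
Solid-volume conservation: h(1−φ) = h₀(1−φ₀) ⇒ h = h₀·(1−φ₀)/(1−φ)
h = 0.081 × (1 − 0.67)/(1 − 0.2168) = 0.081 × 0.4213 = 0.0341 km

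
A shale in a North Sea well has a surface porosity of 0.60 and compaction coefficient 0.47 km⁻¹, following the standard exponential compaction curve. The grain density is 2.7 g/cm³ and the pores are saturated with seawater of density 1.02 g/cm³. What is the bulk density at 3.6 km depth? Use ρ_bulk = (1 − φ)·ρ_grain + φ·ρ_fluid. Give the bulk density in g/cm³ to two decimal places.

Porosity at depth: phi = 0.6·exp(−0.47×3.6) = 0.6×0.1842 = 0.1105
Bulk density: ρ_b = (1−phi)ρ_g + phi·ρ_f = 0.8895×2.7 + 0.1105×1.02
       = 2.402 + 0.113 = 2.514 g/cm³

2.51 g/cm³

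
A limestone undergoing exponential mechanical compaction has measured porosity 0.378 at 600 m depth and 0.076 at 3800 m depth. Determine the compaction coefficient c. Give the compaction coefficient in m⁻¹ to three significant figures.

0.000501 m⁻¹

Working in km (1 km = 1000 m; c in km⁻¹ = c in m⁻¹ × 1000):
Athy: phi(z) = phi₀ e^(−cz) ⇒ phi₁/phi₂ = e^{c(z₂−z₁)} ⇒ c = ln(phi₁/phi₂)/(z₂−z₁)
c = ln(0.378/0.076) / (3.8 − 0.6) = ln(4.974) / 3.2 = 1.6042 / 3.2 = 0.5013 km⁻¹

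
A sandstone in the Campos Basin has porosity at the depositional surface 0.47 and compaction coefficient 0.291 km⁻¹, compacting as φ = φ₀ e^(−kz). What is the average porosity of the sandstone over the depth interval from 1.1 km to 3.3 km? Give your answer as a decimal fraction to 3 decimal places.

0.252

⟨φ⟩ = (1/(z₂−z₁)) ∫ φ₀ e^(−kz) dz = φ₀·(e^(−k·z₁) − e^(−k·z₂)) / (k·(z₂−z₁))
e^(−0.291×1.1) = 0.7261; e^(−0.291×3.3) = 0.3828
⟨φ⟩ = 0.47 × (0.7261 − 0.3828) / (0.291 × 2.2) = 0.47 × 0.5362 = 0.2520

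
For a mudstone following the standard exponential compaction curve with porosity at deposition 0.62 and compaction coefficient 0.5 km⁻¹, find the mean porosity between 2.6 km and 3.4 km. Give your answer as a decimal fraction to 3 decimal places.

⟨n⟩ = (1/(d₂−d₁)) ∫ n₀ e^(−cd) dd = n₀·(e^(−c·d₁) − e^(−c·d₂)) / (c·(d₂−d₁))
e^(−0.5×2.6) = 0.2725; e^(−0.5×3.4) = 0.1827
⟨n⟩ = 0.62 × (0.2725 − 0.1827) / (0.5 × 0.8) = 0.62 × 0.2246 = 0.1393

0.139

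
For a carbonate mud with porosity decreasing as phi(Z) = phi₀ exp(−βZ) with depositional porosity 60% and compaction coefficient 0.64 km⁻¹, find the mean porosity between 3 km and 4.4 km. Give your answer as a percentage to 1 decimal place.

⟨phi⟩ = (1/(Z₂−Z₁)) ∫ phi₀ e^(−βZ) dZ = phi₀·(e^(−β·Z₁) − e^(−β·Z₂)) / (β·(Z₂−Z₁))
e^(−0.64×3) = 0.1466; e^(−0.64×4.4) = 0.0598
⟨phi⟩ = 0.6 × (0.1466 − 0.0598) / (0.64 × 1.4) = 0.6 × 0.0968 = 0.0581

5.8%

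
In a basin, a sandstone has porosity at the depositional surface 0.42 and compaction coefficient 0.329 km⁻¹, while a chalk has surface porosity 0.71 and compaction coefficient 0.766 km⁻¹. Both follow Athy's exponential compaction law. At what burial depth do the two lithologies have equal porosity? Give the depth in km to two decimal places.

1.20 km

Set φ₀ₐ e^(−cₐd) = φ₀ᵦ e^(−cᵦd) ⇒ ln(φ₀ₐ/φ₀ᵦ) = (cₐ − cᵦ)·d
d = ln(0.42/0.71) / (0.329 − 0.766) = -0.5250 / -0.437 = 1.201 km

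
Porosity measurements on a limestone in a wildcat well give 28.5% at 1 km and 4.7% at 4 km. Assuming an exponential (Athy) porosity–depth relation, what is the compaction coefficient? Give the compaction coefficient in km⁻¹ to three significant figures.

0.601 km⁻¹

Athy: phi(d) = phi₀ e^(−cd) ⇒ phi₁/phi₂ = e^{c(d₂−d₁)} ⇒ c = ln(phi₁/phi₂)/(d₂−d₁)
c = ln(0.285/0.047) / (4 − 1) = ln(6.064) / 3 = 1.8023 / 3 = 0.6008 km⁻¹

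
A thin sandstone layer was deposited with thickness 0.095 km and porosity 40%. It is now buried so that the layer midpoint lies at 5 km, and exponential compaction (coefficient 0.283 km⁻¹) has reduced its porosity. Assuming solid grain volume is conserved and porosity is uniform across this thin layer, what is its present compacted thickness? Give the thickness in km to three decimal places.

0.063 km

Porosity at 5 km: phi = 0.4·exp(−0.283×5) = 0.0972
Solid-volume conservation: h(1−phi) = h₀(1−phi₀) ⇒ h = h₀·(1−phi₀)/(1−phi)
h = 0.095 × (1 − 0.4)/(1 − 0.0972) = 0.095 × 0.6646 = 0.0631 km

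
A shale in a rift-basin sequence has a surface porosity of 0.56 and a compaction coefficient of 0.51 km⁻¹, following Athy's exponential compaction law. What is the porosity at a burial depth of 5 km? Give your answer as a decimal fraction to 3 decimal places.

0.044

phi = phi₀·exp(−β·z) = 0.56 × exp(−0.51 × 5) = 0.56 × exp(−2.55)
  = 0.56 × 0.0781 = 0.0437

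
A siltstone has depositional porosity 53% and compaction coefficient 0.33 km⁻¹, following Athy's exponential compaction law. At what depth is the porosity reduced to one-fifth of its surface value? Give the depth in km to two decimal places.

4.88 km

phi/phi₀ = 1/5 ⇒ exp(−k·Z) = 1/5 ⇒ Z = ln(5) / k
Z = 1.6094 / 0.33 = 4.877 km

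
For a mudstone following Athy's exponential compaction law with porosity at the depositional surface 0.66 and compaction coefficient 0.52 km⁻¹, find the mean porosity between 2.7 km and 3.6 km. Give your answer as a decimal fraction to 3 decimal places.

⟨phi⟩ = (1/(z₂−z₁)) ∫ phi₀ e^(−βz) dz = phi₀·(e^(−β·z₁) − e^(−β·z₂)) / (β·(z₂−z₁))
e^(−0.52×2.7) = 0.2456; e^(−0.52×3.6) = 0.1538
⟨phi⟩ = 0.66 × (0.2456 − 0.1538) / (0.52 × 0.9) = 0.66 × 0.1961 = 0.1295

0.129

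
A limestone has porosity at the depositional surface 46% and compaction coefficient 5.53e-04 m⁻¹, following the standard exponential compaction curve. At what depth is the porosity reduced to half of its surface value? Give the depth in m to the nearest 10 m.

1250 m

Working in km (1 km = 1000 m; c in km⁻¹ = c in m⁻¹ × 1000):
φ/φ₀ = 1/2 ⇒ exp(−c·z) = 1/2 ⇒ z = ln(2) / c
z = 0.6931 / 0.553 = 1.253 km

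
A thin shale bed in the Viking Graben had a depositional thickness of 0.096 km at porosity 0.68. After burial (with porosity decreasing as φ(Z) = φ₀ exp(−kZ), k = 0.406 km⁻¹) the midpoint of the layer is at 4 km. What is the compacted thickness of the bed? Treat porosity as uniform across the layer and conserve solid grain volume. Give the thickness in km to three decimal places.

Porosity at 4 km: φ = 0.68·exp(−0.406×4) = 0.1340
Solid-volume conservation: h(1−φ) = h₀(1−φ₀) ⇒ h = h₀·(1−φ₀)/(1−φ)
h = 0.096 × (1 − 0.68)/(1 − 0.1340) = 0.096 × 0.3695 = 0.0355 km

0.035 km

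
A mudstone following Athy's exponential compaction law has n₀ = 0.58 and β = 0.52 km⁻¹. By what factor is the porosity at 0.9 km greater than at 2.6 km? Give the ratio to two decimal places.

2.42

n(Z₁)/n(Z₂) = e^(−β·Z₁)/e^(−β·Z₂) = e^{β(Z₂−Z₁)}
= exp(0.52 × 1.7) = exp(0.884) = 2.4206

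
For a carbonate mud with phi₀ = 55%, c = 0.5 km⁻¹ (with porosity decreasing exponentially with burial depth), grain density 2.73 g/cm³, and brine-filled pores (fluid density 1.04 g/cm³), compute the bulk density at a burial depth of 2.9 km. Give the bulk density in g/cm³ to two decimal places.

Porosity at depth: phi = 0.55·exp(−0.5×2.9) = 0.55×0.2346 = 0.1290
Bulk density: ρ_b = (1−phi)ρ_g + phi·ρ_f = 0.8710×2.73 + 0.1290×1.04
       = 2.378 + 0.134 = 2.512 g/cm³

2.51 g/cm³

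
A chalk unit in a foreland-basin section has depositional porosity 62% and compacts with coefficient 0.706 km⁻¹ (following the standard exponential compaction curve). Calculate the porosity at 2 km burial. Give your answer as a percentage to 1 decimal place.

phi = phi₀·exp(−k·z) = 0.62 × exp(−0.706 × 2) = 0.62 × exp(−1.412)
  = 0.62 × 0.2437 = 0.1511

15.1%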